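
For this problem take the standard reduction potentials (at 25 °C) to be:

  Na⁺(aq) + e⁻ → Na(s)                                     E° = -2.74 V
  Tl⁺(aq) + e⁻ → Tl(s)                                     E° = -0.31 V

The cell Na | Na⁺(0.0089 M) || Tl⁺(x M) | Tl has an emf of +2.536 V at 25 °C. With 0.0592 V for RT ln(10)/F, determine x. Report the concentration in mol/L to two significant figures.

0.55 M

Tl⁺/Tl is the cathode, Na⁺/Na the anode: E°cell = +2.43 V, n = 1.
Overall reaction: Tl⁺(aq) + Na(s) → Tl(s) + Na⁺(aq); Q = [Na⁺]^1/[Tl⁺]^1.
From E = E° − (0.0592/n) log Q: log Q = (E° − E)·n/0.0592 = (+2.43 − (+2.536))·1/0.0592 = -1.7905.
So 1·log[Tl⁺] = 1·log(0.0089) − log Q = -2.0506 − (-1.7905) = -0.2601; [Tl⁺] = 10^(-0.2601) ≈ 0.55 M.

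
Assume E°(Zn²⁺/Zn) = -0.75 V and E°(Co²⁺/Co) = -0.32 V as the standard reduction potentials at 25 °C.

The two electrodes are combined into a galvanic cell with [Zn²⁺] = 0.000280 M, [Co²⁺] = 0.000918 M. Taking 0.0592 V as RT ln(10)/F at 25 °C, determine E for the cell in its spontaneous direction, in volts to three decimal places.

Co²⁺/Co is the cathode (higher E°), Zn²⁺/Zn the anode: E°cell = -0.32 − (-0.75) = +0.43 V, n = 2.
Overall: Co²⁺(aq) + Zn(s) → Co(s) + Zn²⁺(aq)
Q = [Zn²⁺] / ([Co²⁺]); log Q = -0.516.
E = E° − (0.0592/n) log Q = +0.43 − (0.0592/2)(-0.516) = +0.445 V.

+0.445 V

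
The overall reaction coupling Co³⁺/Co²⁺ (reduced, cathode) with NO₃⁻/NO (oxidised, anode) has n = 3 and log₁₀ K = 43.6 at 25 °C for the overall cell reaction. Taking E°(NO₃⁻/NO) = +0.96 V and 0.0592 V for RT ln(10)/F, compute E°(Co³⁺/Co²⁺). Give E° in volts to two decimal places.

E°cell = (0.0592/n)·log K = (0.0592/3)(43.6) = +0.860 V.
Since Co³⁺/Co²⁺ is the cathode and NO₃⁻/NO the anode, E°cell = E°(Co³⁺/Co²⁺) − E°(NO₃⁻/NO).
So E°(Co³⁺/Co²⁺) = E°cell + E°(NO₃⁻/NO) = +0.860 + (+0.96) = +1.82 V.

+1.82 V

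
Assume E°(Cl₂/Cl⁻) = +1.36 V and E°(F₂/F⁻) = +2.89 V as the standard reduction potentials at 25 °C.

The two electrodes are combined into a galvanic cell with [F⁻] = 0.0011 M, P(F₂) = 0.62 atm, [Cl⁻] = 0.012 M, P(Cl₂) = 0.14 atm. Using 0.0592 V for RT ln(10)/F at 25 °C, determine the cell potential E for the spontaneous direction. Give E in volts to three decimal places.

+1.611 V

F₂/F⁻ is the cathode (higher E°), Cl₂/Cl⁻ the anode: E°cell = +2.89 − (+1.36) = +1.53 V, n = 2.
Overall: F₂(g) + 2 Cl⁻(aq) → 2 F⁻(aq) + Cl₂(g)
Q = [F⁻]^2·P(Cl₂) / (P(F₂)·[Cl⁻]^2); log Q = -2.722.
E = E° − (0.0592/n) log Q = +1.53 − (0.0592/2)(-2.722) = +1.611 V.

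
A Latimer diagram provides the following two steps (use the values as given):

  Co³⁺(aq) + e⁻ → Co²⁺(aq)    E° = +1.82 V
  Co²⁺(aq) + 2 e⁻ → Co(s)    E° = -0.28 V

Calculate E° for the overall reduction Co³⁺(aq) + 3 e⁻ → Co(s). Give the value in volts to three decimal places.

Adding the free-energy changes (−nFE°) of the two steps gives −n₃FE°₃ = −n₁FE°₁ − n₂FE°₂.
E°₃ = (1×+1.82 + 2×-0.28) / 3 = (+1.260) / 3 = +0.420 V.
E° values themselves are not directly additive — weighting by electron count is essential.

+0.420 V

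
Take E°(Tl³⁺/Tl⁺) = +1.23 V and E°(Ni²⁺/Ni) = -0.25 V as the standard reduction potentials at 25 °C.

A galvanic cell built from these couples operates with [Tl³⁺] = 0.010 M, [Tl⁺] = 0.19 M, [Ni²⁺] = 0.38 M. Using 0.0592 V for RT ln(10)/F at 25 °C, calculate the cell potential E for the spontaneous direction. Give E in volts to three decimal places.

Tl³⁺/Tl⁺ is the cathode (higher E°), Ni²⁺/Ni the anode: E°cell = +1.23 − (-0.25) = +1.48 V, n = 2.
Overall: Tl³⁺(aq) + Ni(s) → Tl⁺(aq) + Ni²⁺(aq)
Q = [Tl⁺]·[Ni²⁺] / ([Tl³⁺]); log Q = 0.859.
E = E° − (0.0592/n) log Q = +1.48 − (0.0592/2)(0.859) = +1.455 V.

+1.455 V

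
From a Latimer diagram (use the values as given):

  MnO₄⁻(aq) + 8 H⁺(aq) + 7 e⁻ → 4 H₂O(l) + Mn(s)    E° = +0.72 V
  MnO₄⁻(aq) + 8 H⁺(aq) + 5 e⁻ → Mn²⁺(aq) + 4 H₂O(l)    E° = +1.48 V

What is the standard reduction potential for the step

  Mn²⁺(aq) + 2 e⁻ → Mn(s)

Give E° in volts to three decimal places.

-1.180 V

Sequential free energies add, so n₃E°₃ = n₁E°₁ + n₂E°₂.
With n₃ = 7, and the known step contributing 5×(+1.48) V, the unknown satisfies 2·E° = 7×(+0.72) − 5×(+1.48) = -2.360.
E° = -2.360 / 2 = -1.180 V.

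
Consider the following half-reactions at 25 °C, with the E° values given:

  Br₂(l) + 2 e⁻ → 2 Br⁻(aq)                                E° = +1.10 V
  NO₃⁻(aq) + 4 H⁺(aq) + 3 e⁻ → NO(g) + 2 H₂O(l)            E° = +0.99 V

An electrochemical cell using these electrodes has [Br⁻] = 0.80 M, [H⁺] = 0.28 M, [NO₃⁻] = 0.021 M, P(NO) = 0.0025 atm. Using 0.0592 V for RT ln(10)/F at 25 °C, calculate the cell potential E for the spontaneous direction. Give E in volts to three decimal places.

Br₂/Br⁻ is the cathode (higher E°), NO₃⁻/NO the anode: E°cell = +1.10 − (+0.99) = +0.11 V, n = 6.
Overall: 3 Br₂(l) + 2 NO(g) + 4 H₂O(l) → 6 Br⁻(aq) + 2 NO₃⁻(aq) + 8 H⁺(aq)
Q = [Br⁻]^6·[NO₃⁻]^2·[H⁺]^8 / (P(NO)^2); log Q = -3.156.
E = E° − (0.0592/n) log Q = +0.11 − (0.0592/6)(-3.156) = +0.141 V.

+0.141 V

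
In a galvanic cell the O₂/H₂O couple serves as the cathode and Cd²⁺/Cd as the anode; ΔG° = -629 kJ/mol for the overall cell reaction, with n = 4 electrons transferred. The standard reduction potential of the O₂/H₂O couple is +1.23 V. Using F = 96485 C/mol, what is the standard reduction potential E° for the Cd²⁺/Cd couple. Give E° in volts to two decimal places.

E°cell = −ΔG°/(nF) = −(-629×10³)/((4)(96485)) = +1.630 V.
Since O₂/H₂O is the cathode and Cd²⁺/Cd the anode, E°cell = E°(O₂/H₂O) − E°(Cd²⁺/Cd).
So E°(Cd²⁺/Cd) = E°(O₂/H₂O) − E°cell = (+1.23) − (+1.630) = -0.40 V.

-0.40 V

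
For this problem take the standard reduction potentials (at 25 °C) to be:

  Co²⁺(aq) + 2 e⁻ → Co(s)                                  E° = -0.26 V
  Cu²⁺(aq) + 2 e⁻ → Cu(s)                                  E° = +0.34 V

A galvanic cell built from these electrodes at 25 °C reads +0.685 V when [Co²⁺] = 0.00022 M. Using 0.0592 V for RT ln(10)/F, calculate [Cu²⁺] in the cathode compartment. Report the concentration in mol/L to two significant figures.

0.16 M

Cu²⁺/Cu is the cathode, Co²⁺/Co the anode: E°cell = +0.60 V, n = 2.
Overall reaction: Cu²⁺(aq) + Co(s) → Cu(s) + Co²⁺(aq); Q = [Co²⁺]^1/[Cu²⁺]^1.
From E = E° − (0.0592/n) log Q: log Q = (E° − E)·n/0.0592 = (+0.60 − (+0.685))·2/0.0592 = -2.8716.
So 1·log[Cu²⁺] = 1·log(0.00022) − log Q = -3.6576 − (-2.8716) = -0.7860; [Cu²⁺] = 10^(-0.7860) ≈ 0.16 M.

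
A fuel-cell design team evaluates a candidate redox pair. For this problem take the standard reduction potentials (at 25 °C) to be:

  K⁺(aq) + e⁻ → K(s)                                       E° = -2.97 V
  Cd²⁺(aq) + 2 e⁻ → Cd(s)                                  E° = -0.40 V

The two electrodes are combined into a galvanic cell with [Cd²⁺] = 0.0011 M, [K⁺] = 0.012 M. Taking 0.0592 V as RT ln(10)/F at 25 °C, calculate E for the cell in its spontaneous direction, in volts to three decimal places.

Cd²⁺/Cd is the cathode (higher E°), K⁺/K the anode: E°cell = -0.40 − (-2.97) = +2.57 V, n = 2.
Overall: Cd²⁺(aq) + 2 K(s) → Cd(s) + 2 K⁺(aq)
Q = [K⁺]^2 / ([Cd²⁺]); log Q = -0.883.
E = E° − (0.0592/n) log Q = +2.57 − (0.0592/2)(-0.883) = +2.596 V.

+2.596 V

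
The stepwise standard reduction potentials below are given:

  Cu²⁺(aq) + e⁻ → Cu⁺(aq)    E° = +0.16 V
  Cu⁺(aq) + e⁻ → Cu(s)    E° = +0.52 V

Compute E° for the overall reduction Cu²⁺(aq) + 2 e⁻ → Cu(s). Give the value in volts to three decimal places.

Standard free energies of sequential steps add: ΔG°₃ = ΔG°₁ + ΔG°₂, so n₃E°₃ = n₁E°₁ + n₂E°₂.
E°₃ = (1×+0.16 + 1×+0.52) / 2 = (+0.680) / 2 = +0.340 V.

+0.340 V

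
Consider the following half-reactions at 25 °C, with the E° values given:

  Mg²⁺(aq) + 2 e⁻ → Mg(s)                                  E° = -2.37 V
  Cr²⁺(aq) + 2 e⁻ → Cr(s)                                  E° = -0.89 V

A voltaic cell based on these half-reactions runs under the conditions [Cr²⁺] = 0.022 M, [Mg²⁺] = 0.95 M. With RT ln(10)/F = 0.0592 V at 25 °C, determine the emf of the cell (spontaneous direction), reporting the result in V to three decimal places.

Cr²⁺/Cr is the cathode (higher E°), Mg²⁺/Mg the anode: E°cell = -0.89 − (-2.37) = +1.48 V, n = 2.
Overall: Cr²⁺(aq) + Mg(s) → Cr(s) + Mg²⁺(aq)
Q = [Mg²⁺] / ([Cr²⁺]); log Q = 1.635.
E = E° − (0.0592/n) log Q = +1.48 − (0.0592/2)(1.635) = +1.432 V.

+1.432 V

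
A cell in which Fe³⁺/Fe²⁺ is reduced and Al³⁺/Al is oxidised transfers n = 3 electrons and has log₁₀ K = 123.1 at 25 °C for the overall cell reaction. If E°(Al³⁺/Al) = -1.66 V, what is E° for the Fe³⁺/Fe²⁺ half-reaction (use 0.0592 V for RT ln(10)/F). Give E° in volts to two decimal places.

E°cell = (0.0592/n)·log K = (0.0592/3)(123.1) = +2.429 V.
Since Fe³⁺/Fe²⁺ is the cathode and Al³⁺/Al the anode, E°cell = E°(Fe³⁺/Fe²⁺) − E°(Al³⁺/Al).
So E°(Fe³⁺/Fe²⁺) = E°cell + E°(Al³⁺/Al) = +2.429 + (-1.66) = +0.77 V.

+0.77 V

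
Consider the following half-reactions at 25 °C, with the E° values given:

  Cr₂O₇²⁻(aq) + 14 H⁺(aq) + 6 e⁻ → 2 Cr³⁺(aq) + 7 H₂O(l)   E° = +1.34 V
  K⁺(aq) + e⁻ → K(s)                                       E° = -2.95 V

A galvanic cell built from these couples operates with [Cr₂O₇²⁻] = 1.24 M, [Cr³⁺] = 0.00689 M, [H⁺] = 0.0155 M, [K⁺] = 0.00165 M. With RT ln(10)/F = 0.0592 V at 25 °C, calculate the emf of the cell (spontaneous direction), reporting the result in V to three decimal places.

Cr₂O₇²⁻/Cr³⁺ is the cathode (higher E°), K⁺/K the anode: E°cell = +1.34 − (-2.95) = +4.29 V, n = 6.
Overall: Cr₂O₇²⁻(aq) + 14 H⁺(aq) + 6 K(s) → 2 Cr³⁺(aq) + 7 H₂O(l) + 6 K⁺(aq)
Q = [Cr³⁺]^2·[K⁺]^6 / ([Cr₂O₇²⁻]·[H⁺]^14); log Q = 4.223.
E = E° − (0.0592/n) log Q = +4.29 − (0.0592/6)(4.223) = +4.248 V.

+4.248 V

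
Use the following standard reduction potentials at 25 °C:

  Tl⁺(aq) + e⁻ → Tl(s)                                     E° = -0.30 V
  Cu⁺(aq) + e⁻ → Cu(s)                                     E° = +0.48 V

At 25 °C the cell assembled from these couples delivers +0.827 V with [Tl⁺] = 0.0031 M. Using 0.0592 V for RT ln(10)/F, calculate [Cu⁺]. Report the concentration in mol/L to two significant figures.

Cu⁺/Cu is the cathode, Tl⁺/Tl the anode: E°cell = +0.78 V, n = 1.
Overall reaction: Cu⁺(aq) + Tl(s) → Cu(s) + Tl⁺(aq); Q = [Tl⁺]^1/[Cu⁺]^1.
From E = E° − (0.0592/n) log Q: log Q = (E° − E)·n/0.0592 = (+0.78 − (+0.827))·1/0.0592 = -0.7939.
So 1·log[Cu⁺] = 1·log(0.0031) − log Q = -2.5086 − (-0.7939) = -1.7147; [Cu⁺] = 10^(-1.7147) ≈ 0.019 M.

0.019 M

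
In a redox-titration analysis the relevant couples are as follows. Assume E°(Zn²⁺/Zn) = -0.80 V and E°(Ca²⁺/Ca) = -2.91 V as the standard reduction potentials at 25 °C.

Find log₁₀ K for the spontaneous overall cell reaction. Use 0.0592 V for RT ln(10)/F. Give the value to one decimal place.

71.3

Cathode: Zn²⁺/Zn; anode: Ca²⁺/Ca. E°cell = +2.11 V, n = 2.
log K = nE°cell / 0.0592 = (2)(+2.11) / 0.0592 = 71.3.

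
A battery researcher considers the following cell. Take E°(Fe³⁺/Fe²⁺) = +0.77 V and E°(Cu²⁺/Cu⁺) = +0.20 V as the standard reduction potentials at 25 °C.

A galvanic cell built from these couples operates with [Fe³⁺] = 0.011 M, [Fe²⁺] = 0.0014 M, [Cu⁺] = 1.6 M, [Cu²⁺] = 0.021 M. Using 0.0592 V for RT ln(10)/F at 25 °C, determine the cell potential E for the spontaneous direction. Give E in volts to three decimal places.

Fe³⁺/Fe²⁺ is the cathode (higher E°), Cu²⁺/Cu⁺ the anode: E°cell = +0.77 − (+0.20) = +0.57 V, n = 1.
Overall: Fe³⁺(aq) + Cu⁺(aq) → Fe²⁺(aq) + Cu²⁺(aq)
Q = [Fe²⁺]·[Cu²⁺] / ([Fe³⁺]·[Cu⁺]); log Q = -2.777.
E = E° − (0.0592/n) log Q = +0.57 − (0.0592/1)(-2.777) = +0.734 V.

+0.734 V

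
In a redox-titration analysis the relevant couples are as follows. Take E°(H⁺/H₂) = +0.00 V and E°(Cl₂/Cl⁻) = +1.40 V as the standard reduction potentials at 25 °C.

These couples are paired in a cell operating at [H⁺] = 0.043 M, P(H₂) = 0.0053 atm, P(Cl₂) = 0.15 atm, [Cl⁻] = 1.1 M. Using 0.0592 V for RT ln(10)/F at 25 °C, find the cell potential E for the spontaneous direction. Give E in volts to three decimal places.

+1.387 V

Cl₂/Cl⁻ is the cathode (higher E°), H⁺/H₂ the anode: E°cell = +1.40 − (+0.00) = +1.40 V, n = 2.
Overall: Cl₂(g) + H₂(g) → 2 Cl⁻(aq) + 2 H⁺(aq)
Q = [Cl⁻]^2·[H⁺]^2 / (P(Cl₂)·P(H₂)); log Q = 0.449.
E = E° − (0.0592/n) log Q = +1.40 − (0.0592/2)(0.449) = +1.387 V.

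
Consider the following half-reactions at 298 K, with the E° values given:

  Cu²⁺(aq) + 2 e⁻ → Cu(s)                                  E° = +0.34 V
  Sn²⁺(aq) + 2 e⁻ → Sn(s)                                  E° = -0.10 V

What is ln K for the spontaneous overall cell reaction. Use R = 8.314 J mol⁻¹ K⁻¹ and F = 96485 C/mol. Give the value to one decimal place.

Cathode: Cu²⁺/Cu; anode: Sn²⁺/Sn. E°cell = (+0.34) − (-0.10) = +0.44 V, with n = 2.
ΔG° = −nFE° = −RT ln K, so ln K = nFE°/(RT) = (2)(96485)(+0.44) / ((8.314)(298)) = 34.270.

34.3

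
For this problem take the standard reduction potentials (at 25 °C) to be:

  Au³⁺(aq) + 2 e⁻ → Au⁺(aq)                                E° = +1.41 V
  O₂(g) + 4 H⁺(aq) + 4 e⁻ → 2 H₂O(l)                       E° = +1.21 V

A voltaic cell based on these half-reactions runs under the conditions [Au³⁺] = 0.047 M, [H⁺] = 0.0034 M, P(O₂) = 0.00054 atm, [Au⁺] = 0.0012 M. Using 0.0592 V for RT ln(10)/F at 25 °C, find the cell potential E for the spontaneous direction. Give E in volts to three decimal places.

+0.442 V

Au³⁺/Au⁺ is the cathode (higher E°), O₂/H₂O the anode: E°cell = +1.41 − (+1.21) = +0.20 V, n = 4.
Overall: 2 Au³⁺(aq) + 2 H₂O(l) → 2 Au⁺(aq) + O₂(g) + 4 H⁺(aq)
Q = [Au⁺]^2·P(O₂)·[H⁺]^4 / ([Au³⁺]^2); log Q = -16.328.
E = E° − (0.0592/n) log Q = +0.20 − (0.0592/4)(-16.328) = +0.442 V.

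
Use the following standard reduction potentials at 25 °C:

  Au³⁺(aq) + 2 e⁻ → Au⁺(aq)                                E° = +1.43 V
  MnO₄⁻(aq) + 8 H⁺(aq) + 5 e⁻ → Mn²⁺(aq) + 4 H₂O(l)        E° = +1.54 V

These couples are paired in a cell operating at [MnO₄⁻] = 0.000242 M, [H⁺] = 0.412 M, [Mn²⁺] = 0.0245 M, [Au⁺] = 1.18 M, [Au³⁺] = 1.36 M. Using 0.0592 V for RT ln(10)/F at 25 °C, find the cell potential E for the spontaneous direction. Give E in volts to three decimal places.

+0.048 V

MnO₄⁻/Mn²⁺ is the cathode (higher E°), Au³⁺/Au⁺ the anode: E°cell = +1.54 − (+1.43) = +0.11 V, n = 10.
Overall: 2 MnO₄⁻(aq) + 16 H⁺(aq) + 5 Au⁺(aq) → 2 Mn²⁺(aq) + 8 H₂O(l) + 5 Au³⁺(aq)
Q = [Mn²⁺]^2·[Au³⁺]^5 / ([MnO₄⁻]^2·[H⁺]^16·[Au⁺]^5); log Q = 10.481.
E = E° − (0.0592/n) log Q = +0.11 − (0.0592/10)(10.481) = +0.048 V.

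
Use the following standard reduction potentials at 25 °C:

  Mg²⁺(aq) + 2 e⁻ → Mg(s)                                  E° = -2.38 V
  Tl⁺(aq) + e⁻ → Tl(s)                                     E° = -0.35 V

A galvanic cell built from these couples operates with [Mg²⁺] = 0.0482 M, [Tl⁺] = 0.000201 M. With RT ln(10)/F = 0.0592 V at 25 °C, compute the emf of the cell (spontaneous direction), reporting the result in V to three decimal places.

+1.850 V

Tl⁺/Tl is the cathode (higher E°), Mg²⁺/Mg the anode: E°cell = -0.35 − (-2.38) = +2.03 V, n = 2.
Overall: 2 Tl⁺(aq) + Mg(s) → 2 Tl(s) + Mg²⁺(aq)
Q = [Mg²⁺] / ([Tl⁺]^2); log Q = 6.077.
E = E° − (0.0592/n) log Q = +2.03 − (0.0592/2)(6.077) = +1.850 V.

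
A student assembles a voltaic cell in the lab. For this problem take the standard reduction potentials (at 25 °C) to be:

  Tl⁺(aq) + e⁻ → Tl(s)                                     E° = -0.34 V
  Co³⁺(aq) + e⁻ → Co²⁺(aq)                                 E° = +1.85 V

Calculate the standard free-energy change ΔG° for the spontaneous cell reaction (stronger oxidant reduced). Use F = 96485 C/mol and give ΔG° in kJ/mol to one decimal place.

Co³⁺/Co²⁺ (E° = +1.85 V) is the cathode; Tl⁺/Tl (E° = -0.34 V) is the anode, so E°cell = +2.19 V.
Balancing electrons gives n = 1 (lcm of 1 and 1).
ΔG° = −nFE° = −(1)(96485)(+2.19) = -211,302 J = -211.3 kJ/mol.

-211.3 kJ/mol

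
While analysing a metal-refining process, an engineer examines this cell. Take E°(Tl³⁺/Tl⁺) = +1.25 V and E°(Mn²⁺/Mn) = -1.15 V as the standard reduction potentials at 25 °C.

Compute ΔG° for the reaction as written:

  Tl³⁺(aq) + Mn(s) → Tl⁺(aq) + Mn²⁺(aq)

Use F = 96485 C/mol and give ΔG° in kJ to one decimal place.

-463.1 kJ

As written, Tl³⁺/Tl⁺ is reduced (cathode) and Mn²⁺/Mn is oxidised (anode), so E°cell = (+1.25) − (-1.15) = +2.40 V.
Balancing electrons gives n = 2.
ΔG° = −nFE° = −(2)(96485)(+2.40) = -463,128 J = -463.1 kJ.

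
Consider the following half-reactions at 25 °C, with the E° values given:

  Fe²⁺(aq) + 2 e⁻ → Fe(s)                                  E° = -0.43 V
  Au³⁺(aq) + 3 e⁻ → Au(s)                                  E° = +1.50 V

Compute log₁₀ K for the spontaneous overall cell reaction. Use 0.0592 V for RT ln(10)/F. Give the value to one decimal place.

Cathode: Au³⁺/Au; anode: Fe²⁺/Fe. E°cell = +1.93 V, n = 6.
log K = nE°cell / 0.0592 = (6)(+1.93) / 0.0592 = 195.6.

195.6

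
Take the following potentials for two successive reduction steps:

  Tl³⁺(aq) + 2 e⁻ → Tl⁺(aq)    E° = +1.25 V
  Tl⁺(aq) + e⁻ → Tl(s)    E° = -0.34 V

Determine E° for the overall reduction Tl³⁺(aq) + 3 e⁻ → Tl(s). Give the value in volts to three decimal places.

+0.720 V

Since ΔG° = −nFE° is additive over sequential reductions, n₃E°₃ = n₁E°₁ + n₂E°₂.
E°₃ = (2×+1.25 + 1×-0.34) / 3 = (+2.160) / 3 = +0.720 V.
E° values themselves are not directly additive — weighting by electron count is essential.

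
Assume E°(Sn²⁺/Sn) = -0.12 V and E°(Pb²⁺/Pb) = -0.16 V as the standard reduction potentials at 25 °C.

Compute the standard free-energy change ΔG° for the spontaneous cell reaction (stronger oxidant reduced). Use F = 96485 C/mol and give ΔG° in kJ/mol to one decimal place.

Sn²⁺/Sn (E° = -0.12 V) is the cathode; Pb²⁺/Pb (E° = -0.16 V) is the anode, so E°cell = +0.04 V.
Balancing electrons gives n = 2 (lcm of 2 and 2).
ΔG° = −nFE° = −(2)(96485)(+0.04) = -7,719 J = -7.7 kJ/mol.

-7.7 kJ/mol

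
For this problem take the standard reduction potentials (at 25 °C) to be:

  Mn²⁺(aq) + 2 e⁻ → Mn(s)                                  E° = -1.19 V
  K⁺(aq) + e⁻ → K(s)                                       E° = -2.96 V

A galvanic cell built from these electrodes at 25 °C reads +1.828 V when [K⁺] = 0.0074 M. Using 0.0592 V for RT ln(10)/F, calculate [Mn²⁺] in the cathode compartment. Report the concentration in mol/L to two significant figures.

0.0050 M

Mn²⁺/Mn is the cathode, K⁺/K the anode: E°cell = +1.77 V, n = 2.
Overall reaction: Mn²⁺(aq) + 2 K(s) → Mn(s) + 2 K⁺(aq); Q = [K⁺]^2/[Mn²⁺]^1.
From E = E° − (0.0592/n) log Q: log Q = (E° − E)·n/0.0592 = (+1.77 − (+1.828))·2/0.0592 = -1.9595.
So 1·log[Mn²⁺] = 2·log(0.0074) − log Q = -4.2615 − (-1.9595) = -2.3020; [Mn²⁺] = 10^(-2.3020) ≈ 0.0050 M.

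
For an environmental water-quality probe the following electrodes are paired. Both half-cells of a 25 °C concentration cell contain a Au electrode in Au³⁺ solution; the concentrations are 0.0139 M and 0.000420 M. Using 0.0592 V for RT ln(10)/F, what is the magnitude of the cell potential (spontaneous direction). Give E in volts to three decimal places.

For a concentration cell E°cell = 0. The 0.0139 M side is the cathode (reduction is favoured where [Au³⁺] is higher).
With n = 3, E = −(0.0592/3) log([Au³⁺]ₐₙ/[Au³⁺]꜀ₐₜ) = −(0.0592/3) log(0.00042/0.0139) = −(0.0592/3)(-1.520) = +0.030 V.

+0.030 V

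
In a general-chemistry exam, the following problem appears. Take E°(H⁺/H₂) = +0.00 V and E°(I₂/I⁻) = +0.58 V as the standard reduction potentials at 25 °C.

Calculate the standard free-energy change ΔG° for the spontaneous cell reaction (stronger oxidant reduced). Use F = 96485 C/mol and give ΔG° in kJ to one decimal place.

I₂/I⁻ (E° = +0.58 V) is the cathode; H⁺/H₂ (E° = +0.00 V) is the anode, so E°cell = +0.58 V.
Balancing electrons gives n = 2 (lcm of 2 and 2).
ΔG° = −nFE° = −(2)(96485)(+0.58) = -111,923 J = -111.9 kJ.

-111.9 kJ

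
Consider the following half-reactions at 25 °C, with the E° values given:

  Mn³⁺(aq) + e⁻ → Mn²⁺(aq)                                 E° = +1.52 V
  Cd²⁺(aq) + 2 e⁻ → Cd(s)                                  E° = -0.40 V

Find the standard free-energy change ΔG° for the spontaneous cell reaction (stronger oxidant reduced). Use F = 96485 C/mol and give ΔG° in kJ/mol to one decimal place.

-370.5 kJ/mol

Mn³⁺/Mn²⁺ (E° = +1.52 V) is the cathode; Cd²⁺/Cd (E° = -0.40 V) is the anode, so E°cell = +1.92 V.
Balancing electrons gives n = 2 (lcm of 1 and 2).
ΔG° = −nFE° = −(2)(96485)(+1.92) = -370,502 J = -370.5 kJ/mol.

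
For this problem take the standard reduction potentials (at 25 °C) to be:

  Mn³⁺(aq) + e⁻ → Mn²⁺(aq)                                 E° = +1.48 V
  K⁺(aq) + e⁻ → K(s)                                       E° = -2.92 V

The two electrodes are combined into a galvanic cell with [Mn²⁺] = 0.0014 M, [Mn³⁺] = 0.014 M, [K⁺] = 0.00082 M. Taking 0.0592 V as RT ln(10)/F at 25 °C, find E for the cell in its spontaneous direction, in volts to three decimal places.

+4.642 V

Mn³⁺/Mn²⁺ is the cathode (higher E°), K⁺/K the anode: E°cell = +1.48 − (-2.92) = +4.40 V, n = 1.
Overall: Mn³⁺(aq) + K(s) → Mn²⁺(aq) + K⁺(aq)
Q = [Mn²⁺]·[K⁺] / ([Mn³⁺]); log Q = -4.086.
E = E° − (0.0592/n) log Q = +4.40 − (0.0592/1)(-4.086) = +4.642 V.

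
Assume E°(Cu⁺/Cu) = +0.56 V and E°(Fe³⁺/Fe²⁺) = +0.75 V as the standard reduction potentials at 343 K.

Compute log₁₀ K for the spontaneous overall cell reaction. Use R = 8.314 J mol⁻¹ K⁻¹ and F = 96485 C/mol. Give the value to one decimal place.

Cathode: Fe³⁺/Fe²⁺; anode: Cu⁺/Cu. E°cell = (+0.75) − (+0.56) = +0.19 V, with n = 1.
ΔG° = −nFE° = −RT ln K, so ln K = nFE°/(RT) = (1)(96485)(+0.19) / ((8.314)(343)) = 6.428.
log₁₀ K = 6.428 / ln 10 = 2.8.

2.8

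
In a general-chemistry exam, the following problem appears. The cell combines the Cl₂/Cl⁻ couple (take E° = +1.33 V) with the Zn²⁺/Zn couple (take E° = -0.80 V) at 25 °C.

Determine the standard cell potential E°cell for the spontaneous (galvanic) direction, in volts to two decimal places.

The Cl₂/Cl⁻ couple has the higher reduction potential, so it is the cathode; Zn²⁺/Zn is oxidised at the anode.
E°cell = E°(cathode) − E°(anode) = (+1.33) − (-0.80) = +2.13 V.

+2.13 V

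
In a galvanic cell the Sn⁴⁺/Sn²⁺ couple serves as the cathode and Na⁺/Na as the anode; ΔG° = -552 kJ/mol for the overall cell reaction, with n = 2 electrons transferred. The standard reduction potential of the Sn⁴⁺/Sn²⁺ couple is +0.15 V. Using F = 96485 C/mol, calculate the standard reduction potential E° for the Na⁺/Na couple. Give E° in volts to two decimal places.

E°cell = −ΔG°/(nF) = −(-552×10³)/((2)(96485)) = +2.861 V.
Since Sn⁴⁺/Sn²⁺ is the cathode and Na⁺/Na the anode, E°cell = E°(Sn⁴⁺/Sn²⁺) − E°(Na⁺/Na).
So E°(Na⁺/Na) = E°(Sn⁴⁺/Sn²⁺) − E°cell = (+0.15) − (+2.861) = -2.71 V.

-2.71 V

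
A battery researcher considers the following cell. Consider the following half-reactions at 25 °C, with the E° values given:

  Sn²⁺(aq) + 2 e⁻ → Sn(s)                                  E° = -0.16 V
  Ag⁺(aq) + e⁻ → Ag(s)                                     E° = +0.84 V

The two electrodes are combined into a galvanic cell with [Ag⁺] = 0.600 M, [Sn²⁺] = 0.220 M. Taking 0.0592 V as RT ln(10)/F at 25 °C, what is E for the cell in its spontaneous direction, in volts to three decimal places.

Ag⁺/Ag is the cathode (higher E°), Sn²⁺/Sn the anode: E°cell = +0.84 − (-0.16) = +1.00 V, n = 2.
Overall: 2 Ag⁺(aq) + Sn(s) → 2 Ag(s) + Sn²⁺(aq)
Q = [Sn²⁺] / ([Ag⁺]^2); log Q = -0.214.
E = E° − (0.0592/n) log Q = +1.00 − (0.0592/2)(-0.214) = +1.006 V.

+1.006 V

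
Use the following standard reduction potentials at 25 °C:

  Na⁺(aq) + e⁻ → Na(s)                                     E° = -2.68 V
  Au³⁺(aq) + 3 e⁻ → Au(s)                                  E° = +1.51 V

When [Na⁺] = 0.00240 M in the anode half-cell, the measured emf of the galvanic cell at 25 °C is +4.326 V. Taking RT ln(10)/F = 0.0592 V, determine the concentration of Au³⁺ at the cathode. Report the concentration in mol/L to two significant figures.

0.11 M

Au³⁺/Au is the cathode, Na⁺/Na the anode: E°cell = +4.19 V, n = 3.
Overall reaction: Au³⁺(aq) + 3 Na(s) → Au(s) + 3 Na⁺(aq); Q = [Na⁺]^3/[Au³⁺]^1.
From E = E° − (0.0592/n) log Q: log Q = (E° − E)·n/0.0592 = (+4.19 − (+4.326))·3/0.0592 = -6.8919.
So 1·log[Au³⁺] = 3·log(0.0024) − log Q = -7.8594 − (-6.8919) = -0.9675; [Au³⁺] = 10^(-0.9675) ≈ 0.11 M.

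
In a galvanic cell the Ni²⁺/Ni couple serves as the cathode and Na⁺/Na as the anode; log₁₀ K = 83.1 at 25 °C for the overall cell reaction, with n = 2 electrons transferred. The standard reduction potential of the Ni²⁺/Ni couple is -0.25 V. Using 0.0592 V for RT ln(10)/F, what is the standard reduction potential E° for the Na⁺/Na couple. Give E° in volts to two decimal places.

-2.71 V

E°cell = (0.0592/n)·log K = (0.0592/2)(83.1) = +2.460 V.
Since Ni²⁺/Ni is the cathode and Na⁺/Na the anode, E°cell = E°(Ni²⁺/Ni) − E°(Na⁺/Na).
So E°(Na⁺/Na) = E°(Ni²⁺/Ni) − E°cell = (-0.25) − (+2.460) = -2.71 V.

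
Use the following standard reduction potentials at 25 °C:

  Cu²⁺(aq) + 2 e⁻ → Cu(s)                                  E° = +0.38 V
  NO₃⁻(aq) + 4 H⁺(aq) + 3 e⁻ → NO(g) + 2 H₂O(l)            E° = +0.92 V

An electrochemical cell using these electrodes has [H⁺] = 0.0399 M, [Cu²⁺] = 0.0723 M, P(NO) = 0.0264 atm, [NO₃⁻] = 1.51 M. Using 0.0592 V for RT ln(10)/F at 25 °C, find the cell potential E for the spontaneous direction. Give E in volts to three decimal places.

NO₃⁻/NO is the cathode (higher E°), Cu²⁺/Cu the anode: E°cell = +0.92 − (+0.38) = +0.54 V, n = 6.
Overall: 2 NO₃⁻(aq) + 8 H⁺(aq) + 3 Cu(s) → 2 NO(g) + 4 H₂O(l) + 3 Cu²⁺(aq)
Q = P(NO)^2·[Cu²⁺]^3 / ([NO₃⁻]^2·[H⁺]^8); log Q = 4.255.
E = E° − (0.0592/n) log Q = +0.54 − (0.0592/6)(4.255) = +0.498 V.

+0.498 V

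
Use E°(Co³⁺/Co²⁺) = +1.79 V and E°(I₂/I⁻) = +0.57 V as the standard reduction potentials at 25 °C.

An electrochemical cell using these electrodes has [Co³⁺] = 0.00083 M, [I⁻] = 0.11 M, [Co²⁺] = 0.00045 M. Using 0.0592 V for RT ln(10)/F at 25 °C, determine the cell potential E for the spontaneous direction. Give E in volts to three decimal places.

+1.179 V

Co³⁺/Co²⁺ is the cathode (higher E°), I₂/I⁻ the anode: E°cell = +1.79 − (+0.57) = +1.22 V, n = 2.
Overall: 2 Co³⁺(aq) + 2 I⁻(aq) → 2 Co²⁺(aq) + I₂(s)
Q = [Co²⁺]^2 / ([Co³⁺]^2·[I⁻]^2); log Q = 1.385.
E = E° − (0.0592/n) log Q = +1.22 − (0.0592/2)(1.385) = +1.179 V.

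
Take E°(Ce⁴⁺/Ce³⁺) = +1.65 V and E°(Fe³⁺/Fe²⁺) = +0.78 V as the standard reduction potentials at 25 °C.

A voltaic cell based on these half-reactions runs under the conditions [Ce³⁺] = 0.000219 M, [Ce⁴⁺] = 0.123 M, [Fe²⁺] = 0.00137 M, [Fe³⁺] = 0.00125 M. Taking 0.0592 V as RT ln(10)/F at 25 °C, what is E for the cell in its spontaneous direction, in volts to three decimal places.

Ce⁴⁺/Ce³⁺ is the cathode (higher E°), Fe³⁺/Fe²⁺ the anode: E°cell = +1.65 − (+0.78) = +0.87 V, n = 1.
Overall: Ce⁴⁺(aq) + Fe²⁺(aq) → Ce³⁺(aq) + Fe³⁺(aq)
Q = [Ce³⁺]·[Fe³⁺] / ([Ce⁴⁺]·[Fe²⁺]); log Q = -2.789.
E = E° − (0.0592/n) log Q = +0.87 − (0.0592/1)(-2.789) = +1.035 V.

+1.035 V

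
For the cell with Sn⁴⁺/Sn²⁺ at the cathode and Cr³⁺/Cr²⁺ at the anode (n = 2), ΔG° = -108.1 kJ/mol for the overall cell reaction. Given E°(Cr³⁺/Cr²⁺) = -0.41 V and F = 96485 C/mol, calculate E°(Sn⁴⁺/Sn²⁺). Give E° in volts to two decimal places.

E°cell = −ΔG°/(nF) = −(-108.1×10³)/((2)(96485)) = +0.560 V.
Since Sn⁴⁺/Sn²⁺ is the cathode and Cr³⁺/Cr²⁺ the anode, E°cell = E°(Sn⁴⁺/Sn²⁺) − E°(Cr³⁺/Cr²⁺).
So E°(Sn⁴⁺/Sn²⁺) = E°cell + E°(Cr³⁺/Cr²⁺) = +0.560 + (-0.41) = +0.15 V.

+0.15 V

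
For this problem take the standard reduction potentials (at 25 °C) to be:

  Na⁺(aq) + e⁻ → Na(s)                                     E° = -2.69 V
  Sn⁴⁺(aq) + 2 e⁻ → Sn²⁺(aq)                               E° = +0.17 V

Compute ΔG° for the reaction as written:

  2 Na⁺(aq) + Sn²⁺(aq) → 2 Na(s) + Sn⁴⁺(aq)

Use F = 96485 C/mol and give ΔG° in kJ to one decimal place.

As written, Na⁺/Na is reduced (cathode) and Sn⁴⁺/Sn²⁺ is oxidised (anode), so E°cell = (-2.69) − (+0.17) = -2.86 V.
Balancing electrons gives n = 2.
ΔG° = −nFE° = −(2)(96485)(-2.86) = 551,894 J = +551.9 kJ.

+551.9 kJ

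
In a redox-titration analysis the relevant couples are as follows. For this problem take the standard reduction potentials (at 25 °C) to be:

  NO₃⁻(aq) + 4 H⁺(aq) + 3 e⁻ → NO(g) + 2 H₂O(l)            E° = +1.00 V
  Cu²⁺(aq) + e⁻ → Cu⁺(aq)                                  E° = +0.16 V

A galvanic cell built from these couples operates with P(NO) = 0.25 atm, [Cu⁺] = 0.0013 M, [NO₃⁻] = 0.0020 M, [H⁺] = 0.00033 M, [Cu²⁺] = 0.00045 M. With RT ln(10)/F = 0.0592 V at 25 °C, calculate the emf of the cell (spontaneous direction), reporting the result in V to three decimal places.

NO₃⁻/NO is the cathode (higher E°), Cu²⁺/Cu⁺ the anode: E°cell = +1.00 − (+0.16) = +0.84 V, n = 3.
Overall: NO₃⁻(aq) + 4 H⁺(aq) + 3 Cu⁺(aq) → NO(g) + 2 H₂O(l) + 3 Cu²⁺(aq)
Q = P(NO)·[Cu²⁺]^3 / ([NO₃⁻]·[H⁺]^4·[Cu⁺]^3); log Q = 14.641.
E = E° − (0.0592/n) log Q = +0.84 − (0.0592/3)(14.641) = +0.551 V.

+0.551 V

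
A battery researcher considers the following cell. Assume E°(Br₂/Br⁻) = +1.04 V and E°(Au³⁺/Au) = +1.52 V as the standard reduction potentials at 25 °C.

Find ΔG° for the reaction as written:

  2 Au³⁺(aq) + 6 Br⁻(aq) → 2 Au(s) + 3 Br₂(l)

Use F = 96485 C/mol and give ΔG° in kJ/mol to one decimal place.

As written, Au³⁺/Au is reduced (cathode) and Br₂/Br⁻ is oxidised (anode), so E°cell = (+1.52) − (+1.04) = +0.48 V.
Balancing electrons gives n = 6.
ΔG° = −nFE° = −(6)(96485)(+0.48) = -277,877 J = -277.9 kJ/mol.

-277.9 kJ/mol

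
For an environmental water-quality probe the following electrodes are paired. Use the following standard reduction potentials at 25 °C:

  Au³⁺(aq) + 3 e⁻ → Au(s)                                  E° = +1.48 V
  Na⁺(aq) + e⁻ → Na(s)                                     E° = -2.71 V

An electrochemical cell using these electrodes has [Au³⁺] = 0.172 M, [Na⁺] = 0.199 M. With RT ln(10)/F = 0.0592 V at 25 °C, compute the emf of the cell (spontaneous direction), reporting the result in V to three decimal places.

Au³⁺/Au is the cathode (higher E°), Na⁺/Na the anode: E°cell = +1.48 − (-2.71) = +4.19 V, n = 3.
Overall: Au³⁺(aq) + 3 Na(s) → Au(s) + 3 Na⁺(aq)
Q = [Na⁺]^3 / ([Au³⁺]); log Q = -1.339.
E = E° − (0.0592/n) log Q = +4.19 − (0.0592/3)(-1.339) = +4.216 V.

+4.216 V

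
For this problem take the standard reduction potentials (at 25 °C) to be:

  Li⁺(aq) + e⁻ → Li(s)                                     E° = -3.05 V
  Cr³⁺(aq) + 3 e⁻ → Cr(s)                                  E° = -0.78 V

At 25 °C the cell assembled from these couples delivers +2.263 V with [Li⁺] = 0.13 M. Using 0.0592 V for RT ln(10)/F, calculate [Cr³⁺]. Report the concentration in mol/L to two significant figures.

0.00097 M

Cr³⁺/Cr is the cathode, Li⁺/Li the anode: E°cell = +2.27 V, n = 3.
Overall reaction: Cr³⁺(aq) + 3 Li(s) → Cr(s) + 3 Li⁺(aq); Q = [Li⁺]^3/[Cr³⁺]^1.
From E = E° − (0.0592/n) log Q: log Q = (E° − E)·n/0.0592 = (+2.27 − (+2.263))·3/0.0592 = 0.3547.
So 1·log[Cr³⁺] = 3·log(0.13) − log Q = -2.6582 − (0.3547) = -3.0129; [Cr³⁺] = 10^(-3.0129) ≈ 0.00097 M.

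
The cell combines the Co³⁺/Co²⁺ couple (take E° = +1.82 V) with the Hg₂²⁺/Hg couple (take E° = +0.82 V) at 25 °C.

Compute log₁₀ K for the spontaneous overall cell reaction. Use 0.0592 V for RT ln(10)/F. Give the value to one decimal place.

33.8

Cathode: Co³⁺/Co²⁺; anode: Hg₂²⁺/Hg. E°cell = +1.00 V, n = 2.
log K = nE°cell / 0.0592 = (2)(+1.00) / 0.0592 = 33.8.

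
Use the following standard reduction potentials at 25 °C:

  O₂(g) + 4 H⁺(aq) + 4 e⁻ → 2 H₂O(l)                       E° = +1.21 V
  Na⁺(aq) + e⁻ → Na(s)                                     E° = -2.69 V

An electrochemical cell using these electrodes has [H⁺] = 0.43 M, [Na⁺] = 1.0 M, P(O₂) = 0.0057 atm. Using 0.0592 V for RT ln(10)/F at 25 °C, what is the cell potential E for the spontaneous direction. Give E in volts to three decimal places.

O₂/H₂O is the cathode (higher E°), Na⁺/Na the anode: E°cell = +1.21 − (-2.69) = +3.90 V, n = 4.
Overall: O₂(g) + 4 H⁺(aq) + 4 Na(s) → 2 H₂O(l) + 4 Na⁺(aq)
Q = [Na⁺]^4 / (P(O₂)·[H⁺]^4); log Q = 3.710.
E = E° − (0.0592/n) log Q = +3.90 − (0.0592/4)(3.710) = +3.845 V.

+3.845 V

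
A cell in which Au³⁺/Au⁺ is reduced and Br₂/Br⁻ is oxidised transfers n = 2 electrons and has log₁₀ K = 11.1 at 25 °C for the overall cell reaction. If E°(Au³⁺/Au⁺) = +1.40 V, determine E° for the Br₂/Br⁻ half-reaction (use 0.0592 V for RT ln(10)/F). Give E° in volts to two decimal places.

+1.07 V

E°cell = (0.0592/n)·log K = (0.0592/2)(11.1) = +0.329 V.
Since Au³⁺/Au⁺ is the cathode and Br₂/Br⁻ the anode, E°cell = E°(Au³⁺/Au⁺) − E°(Br₂/Br⁻).
So E°(Br₂/Br⁻) = E°(Au³⁺/Au⁺) − E°cell = (+1.40) − (+0.329) = +1.07 V.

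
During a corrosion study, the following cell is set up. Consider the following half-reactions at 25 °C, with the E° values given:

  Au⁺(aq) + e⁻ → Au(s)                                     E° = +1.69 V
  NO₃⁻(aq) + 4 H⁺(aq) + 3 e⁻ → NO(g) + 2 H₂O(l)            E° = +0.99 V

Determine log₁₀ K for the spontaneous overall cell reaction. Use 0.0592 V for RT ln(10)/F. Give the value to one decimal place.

Cathode: Au⁺/Au; anode: NO₃⁻/NO. E°cell = +0.70 V, n = 3.
log K = nE°cell / 0.0592 = (3)(+0.70) / 0.0592 = 35.5.

35.5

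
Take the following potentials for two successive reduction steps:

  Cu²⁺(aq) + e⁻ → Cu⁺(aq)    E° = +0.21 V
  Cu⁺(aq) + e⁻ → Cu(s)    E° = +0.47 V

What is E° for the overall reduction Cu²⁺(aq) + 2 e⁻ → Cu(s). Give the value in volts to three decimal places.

+0.340 V

Adding the free-energy changes (−nFE°) of the two steps gives −n₃FE°₃ = −n₁FE°₁ − n₂FE°₂.
E°₃ = (1×+0.21 + 1×+0.47) / 2 = (+0.680) / 2 = +0.340 V.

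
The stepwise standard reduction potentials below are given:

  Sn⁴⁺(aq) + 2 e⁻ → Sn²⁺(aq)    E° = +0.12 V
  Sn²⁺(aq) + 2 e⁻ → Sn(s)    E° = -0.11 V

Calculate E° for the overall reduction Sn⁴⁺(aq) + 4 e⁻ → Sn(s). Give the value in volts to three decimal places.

+0.005 V

Adding the free-energy changes (−nFE°) of the two steps gives −n₃FE°₃ = −n₁FE°₁ − n₂FE°₂.
E°₃ = (2×+0.12 + 2×-0.11) / 4 = (+0.020) / 4 = +0.005 V.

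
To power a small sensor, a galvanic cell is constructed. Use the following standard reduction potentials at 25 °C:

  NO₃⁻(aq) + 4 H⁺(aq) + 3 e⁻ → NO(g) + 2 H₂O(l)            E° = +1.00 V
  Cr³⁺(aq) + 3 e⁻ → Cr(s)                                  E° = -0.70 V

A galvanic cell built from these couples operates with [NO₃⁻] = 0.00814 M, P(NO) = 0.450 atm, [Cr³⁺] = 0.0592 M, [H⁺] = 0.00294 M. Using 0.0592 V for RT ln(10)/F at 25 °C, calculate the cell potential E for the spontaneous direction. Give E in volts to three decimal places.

NO₃⁻/NO is the cathode (higher E°), Cr³⁺/Cr the anode: E°cell = +1.00 − (-0.70) = +1.70 V, n = 3.
Overall: NO₃⁻(aq) + 4 H⁺(aq) + Cr(s) → NO(g) + 2 H₂O(l) + Cr³⁺(aq)
Q = P(NO)·[Cr³⁺] / ([NO₃⁻]·[H⁺]^4); log Q = 10.642.
E = E° − (0.0592/n) log Q = +1.70 − (0.0592/3)(10.642) = +1.490 V.

+1.490 V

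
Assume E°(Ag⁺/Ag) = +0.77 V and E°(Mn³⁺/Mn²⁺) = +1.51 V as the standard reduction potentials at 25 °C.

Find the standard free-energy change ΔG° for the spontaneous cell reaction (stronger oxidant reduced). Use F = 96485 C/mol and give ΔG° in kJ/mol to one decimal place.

-71.4 kJ/mol

Mn³⁺/Mn²⁺ (E° = +1.51 V) is the cathode; Ag⁺/Ag (E° = +0.77 V) is the anode, so E°cell = +0.74 V.
Balancing electrons gives n = 1 (lcm of 1 and 1).
ΔG° = −nFE° = −(1)(96485)(+0.74) = -71,399 J = -71.4 kJ/mol.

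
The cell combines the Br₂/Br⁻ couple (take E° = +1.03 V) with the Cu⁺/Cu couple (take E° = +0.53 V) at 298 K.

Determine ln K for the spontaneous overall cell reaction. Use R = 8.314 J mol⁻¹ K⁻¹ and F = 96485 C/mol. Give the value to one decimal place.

38.9

Cathode: Br₂/Br⁻; anode: Cu⁺/Cu. E°cell = (+1.03) − (+0.53) = +0.50 V, with n = 2.
ΔG° = −nFE° = −RT ln K, so ln K = nFE°/(RT) = (2)(96485)(+0.50) / ((8.314)(298)) = 38.943.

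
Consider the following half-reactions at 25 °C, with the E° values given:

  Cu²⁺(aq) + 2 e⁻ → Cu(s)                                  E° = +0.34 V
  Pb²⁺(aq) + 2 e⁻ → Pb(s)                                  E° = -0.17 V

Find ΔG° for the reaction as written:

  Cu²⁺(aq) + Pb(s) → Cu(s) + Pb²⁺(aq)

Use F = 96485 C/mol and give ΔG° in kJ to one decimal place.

-98.4 kJ

As written, Cu²⁺/Cu is reduced (cathode) and Pb²⁺/Pb is oxidised (anode), so E°cell = (+0.34) − (-0.17) = +0.51 V.
Balancing electrons gives n = 2.
ΔG° = −nFE° = −(2)(96485)(+0.51) = -98,415 J = -98.4 kJ.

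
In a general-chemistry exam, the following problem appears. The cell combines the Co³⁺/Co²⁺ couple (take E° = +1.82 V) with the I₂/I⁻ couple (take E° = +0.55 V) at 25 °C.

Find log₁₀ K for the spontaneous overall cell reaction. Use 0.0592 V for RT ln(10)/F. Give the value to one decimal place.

Cathode: Co³⁺/Co²⁺; anode: I₂/I⁻. E°cell = +1.27 V, n = 2.
log K = nE°cell / 0.0592 = (2)(+1.27) / 0.0592 = 42.9.

42.9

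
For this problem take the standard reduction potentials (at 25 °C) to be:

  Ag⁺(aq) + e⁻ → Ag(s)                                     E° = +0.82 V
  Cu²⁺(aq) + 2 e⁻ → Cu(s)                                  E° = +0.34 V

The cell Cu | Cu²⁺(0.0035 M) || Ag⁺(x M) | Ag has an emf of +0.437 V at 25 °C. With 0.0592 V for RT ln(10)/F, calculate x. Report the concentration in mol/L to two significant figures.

0.011 M

Ag⁺/Ag is the cathode, Cu²⁺/Cu the anode: E°cell = +0.48 V, n = 2.
Overall reaction: 2 Ag⁺(aq) + Cu(s) → 2 Ag(s) + Cu²⁺(aq); Q = [Cu²⁺]^1/[Ag⁺]^2.
From E = E° − (0.0592/n) log Q: log Q = (E° − E)·n/0.0592 = (+0.48 − (+0.437))·2/0.0592 = 1.4527.
So 2·log[Ag⁺] = 1·log(0.0035) − log Q = -2.4559 − (1.4527) = -3.9086; log[Ag⁺] = -3.9086 / 2 = -1.9543; [Ag⁺] = 10^(-1.9543) ≈ 0.011 M.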